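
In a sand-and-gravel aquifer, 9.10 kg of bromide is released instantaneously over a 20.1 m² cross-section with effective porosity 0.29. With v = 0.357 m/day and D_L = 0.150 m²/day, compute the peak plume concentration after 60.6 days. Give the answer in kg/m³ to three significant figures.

0.146 kg/m³

The peak of an instantaneous 1D plume sits at x = vt; there the Gaussian factor is 1 and C_max = M/(n_e·A·√(4πDt)), where n_e·A is the pore area the mass is dissolved in.
√(4πDt) = √(4π × 0.150 × 60.6) = 10.69 m, so C_max = 9.10/(0.29 × 20.1 × 10.69) = 0.146 kg/m³.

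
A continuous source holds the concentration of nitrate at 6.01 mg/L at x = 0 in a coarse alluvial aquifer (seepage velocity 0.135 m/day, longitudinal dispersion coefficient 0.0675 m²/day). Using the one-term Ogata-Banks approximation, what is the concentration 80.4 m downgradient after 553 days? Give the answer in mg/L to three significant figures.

1.52 mg/L

For a continuous step input, C/C₀ ≈ ½·erfc((x−vt)/(2√(Dt))).
vt = 0.135 × 553 = 74.655 m and 2√(Dt) = 2√(0.0675 × 553) = 12.22 m.
Argument (x−vt)/(2√(Dt)) = (80.4 − 74.655)/12.22 = 0.4701; ½·erfc(0.4701) = 0.2531.
C = 6.01 × 0.2531 = 1.52 mg/L.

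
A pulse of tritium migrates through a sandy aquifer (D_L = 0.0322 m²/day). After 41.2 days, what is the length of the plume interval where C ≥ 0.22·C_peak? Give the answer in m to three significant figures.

The plume is Gaussian with σ = √(2Dt) = √(2 × 0.0322 × 41.2) = 1.629 m.
C/C_peak = exp(−Δx²/(2σ²)) = 0.22 ⇒ Δx = σ·√(−2 ln 0.22) = 1.629 × 1.740 = 2.834 m.
Width = 2Δx = 5.67 m.

5.67 m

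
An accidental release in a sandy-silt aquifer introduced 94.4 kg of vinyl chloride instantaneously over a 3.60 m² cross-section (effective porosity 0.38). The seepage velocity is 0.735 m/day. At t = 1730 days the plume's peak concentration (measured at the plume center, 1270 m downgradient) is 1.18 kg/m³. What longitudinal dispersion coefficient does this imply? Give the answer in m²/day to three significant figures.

0.157 m²/day

At the plume center C_max = M/(n_e·A·√(4πDt)), so D = M²/(4πt·(n_e·A·C_max)²).
n_e·A·C_max = 0.38 × 3.60 × 1.18 = 1.614 kg/m.
D = 94.4²/(4π × 1730 × 1.614²) = 0.157 m²/day.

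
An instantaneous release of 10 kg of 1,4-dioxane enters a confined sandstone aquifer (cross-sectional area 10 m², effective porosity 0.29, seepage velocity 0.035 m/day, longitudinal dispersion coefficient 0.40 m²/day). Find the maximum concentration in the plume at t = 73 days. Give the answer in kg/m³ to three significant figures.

The peak of an instantaneous 1D plume sits at x = vt; there the Gaussian factor is 1 and C_max = M/(n_e·A·√(4πDt)), where n_e·A is the pore area the mass is dissolved in.
√(4πDt) = √(4π × 0.40 × 73) = 19.16 m, so C_max = 10/(0.29 × 10 × 19.16) = 0.180 kg/m³.

0.180 kg/m³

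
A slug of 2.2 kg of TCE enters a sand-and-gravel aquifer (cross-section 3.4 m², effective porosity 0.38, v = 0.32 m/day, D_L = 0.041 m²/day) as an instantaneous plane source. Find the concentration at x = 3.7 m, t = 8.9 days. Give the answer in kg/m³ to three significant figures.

For an instantaneous plane source, C(x,t) = M/(n_e·A·√(4πDt)) · exp(−(x−vt)²/(4Dt)), with n_e·A the pore (flow) area.
Plume center vt = 0.32 × 8.9 = 2.848 m, so the well at 3.7 m is 0.852 m downgradient of the peak.
√(4πDt) = 2.141 m, giving peak height M/(n_e·A·√(4πDt)) = 2.2/(0.38 × 3.4 × 2.141) = 0.7953 kg/m³.
(x−vt)²/(4Dt) = (0.852)²/(4 × 0.041 × 8.9) = 0.4973; exp(−0.4973) = 0.6082.
C = 0.7953 × 0.6082 = 0.484 kg/m³.

0.484 kg/m³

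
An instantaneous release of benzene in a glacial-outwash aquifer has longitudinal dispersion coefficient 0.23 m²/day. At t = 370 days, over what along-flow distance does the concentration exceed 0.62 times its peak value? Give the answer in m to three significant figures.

The plume is Gaussian with σ = √(2Dt) = √(2 × 0.23 × 370) = 13.05 m.
C/C_peak = exp(−Δx²/(2σ²)) = 0.62 ⇒ Δx = σ·√(−2 ln 0.62) = 13.05 × 0.9778 = 12.76 m.
Width = 2Δx = 25.5 m.

25.5 m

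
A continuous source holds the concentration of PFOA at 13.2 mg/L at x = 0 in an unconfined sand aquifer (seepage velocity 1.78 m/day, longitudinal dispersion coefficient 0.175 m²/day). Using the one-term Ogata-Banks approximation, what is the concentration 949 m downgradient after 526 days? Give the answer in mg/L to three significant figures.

For a continuous step input, C/C₀ ≈ ½·erfc((x−vt)/(2√(Dt))).
vt = 1.78 × 526 = 936.28 m and 2√(Dt) = 2√(0.175 × 526) = 19.19 m.
Argument (x−vt)/(2√(Dt)) = (949 − 936.28)/19.19 = 0.6628; ½·erfc(0.6628) = 0.1743.
C = 13.2 × 0.1743 = 2.30 mg/L.

2.30 mg/L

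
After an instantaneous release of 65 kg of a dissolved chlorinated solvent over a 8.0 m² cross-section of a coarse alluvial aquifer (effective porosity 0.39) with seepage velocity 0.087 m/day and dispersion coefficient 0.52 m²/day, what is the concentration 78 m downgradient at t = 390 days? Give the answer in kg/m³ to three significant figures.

0.0377 kg/m³

For an instantaneous plane source, C(x,t) = M/(n_e·A·√(4πDt)) · exp(−(x−vt)²/(4Dt)), with n_e·A the pore (flow) area.
Plume center vt = 0.087 × 390 = 33.93 m, so the well at 78 m is 44.07 m downgradient of the peak.
√(4πDt) = 50.48 m, giving peak height M/(n_e·A·√(4πDt)) = 65/(0.39 × 8.0 × 50.48) = 0.4127 kg/m³.
(x−vt)²/(4Dt) = (44.07)²/(4 × 0.52 × 390) = 2.394; exp(−2.394) = 0.09126.
C = 0.4127 × 0.09126 = 0.0377 kg/m³.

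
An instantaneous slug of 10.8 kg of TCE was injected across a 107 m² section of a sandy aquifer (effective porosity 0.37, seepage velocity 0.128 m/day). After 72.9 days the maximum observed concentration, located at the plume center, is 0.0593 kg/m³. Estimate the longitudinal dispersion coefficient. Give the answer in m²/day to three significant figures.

At the plume center C_max = M/(n_e·A·√(4πDt)), so D = M²/(4πt·(n_e·A·C_max)²).
n_e·A·C_max = 0.37 × 107 × 0.0593 = 2.348 kg/m.
D = 10.8²/(4π × 72.9 × 2.348²) = 0.0231 m²/day.

0.0231 m²/day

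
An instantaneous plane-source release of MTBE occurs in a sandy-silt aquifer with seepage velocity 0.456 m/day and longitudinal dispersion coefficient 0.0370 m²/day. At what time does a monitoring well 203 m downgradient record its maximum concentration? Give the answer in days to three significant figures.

445 days

For the 1D instantaneous-source solution, setting ∂C/∂t = 0 at fixed x gives v²t² + 2Dt − x² = 0, so t = (√(D² + v²x²) − D)/v².
√(D² + v²x²) = √(0.0370² + 0.456² × 203²) = 92.57; v² = 0.207936.
t = (92.57 − 0.0370)/0.207936 = 445 days (vs. the pure-advection estimate x/v = 445 d).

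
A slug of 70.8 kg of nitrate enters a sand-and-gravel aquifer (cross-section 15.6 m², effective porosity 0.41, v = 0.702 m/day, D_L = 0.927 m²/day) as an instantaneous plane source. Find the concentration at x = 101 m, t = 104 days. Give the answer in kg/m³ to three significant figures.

For an instantaneous plane source, C(x,t) = M/(n_e·A·√(4πDt)) · exp(−(x−vt)²/(4Dt)), with n_e·A the pore (flow) area.
Plume center vt = 0.702 × 104 = 73.008 m, so the well at 101 m is 27.992 m downgradient of the peak.
√(4πDt) = 34.81 m, giving peak height M/(n_e·A·√(4πDt)) = 70.8/(0.41 × 15.6 × 34.81) = 0.3180 kg/m³.
(x−vt)²/(4Dt) = (27.992)²/(4 × 0.927 × 104) = 2.032; exp(−2.032) = 0.1311.
C = 0.3180 × 0.1311 = 0.0417 kg/m³.

0.0417 kg/m³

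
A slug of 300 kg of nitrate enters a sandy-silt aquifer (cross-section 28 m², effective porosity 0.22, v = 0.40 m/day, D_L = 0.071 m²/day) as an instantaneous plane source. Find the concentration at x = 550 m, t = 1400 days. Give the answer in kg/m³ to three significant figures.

For an instantaneous plane source, C(x,t) = M/(n_e·A·√(4πDt)) · exp(−(x−vt)²/(4Dt)), with n_e·A the pore (flow) area.
Plume center vt = 0.40 × 1400 = 560 m, so the well at 550 m is 10 m upgradient of the peak.
√(4πDt) = 35.34 m, giving peak height M/(n_e·A·√(4πDt)) = 300/(0.22 × 28 × 35.34) = 1.378 kg/m³.
(x−vt)²/(4Dt) = (-10)²/(4 × 0.071 × 1400) = 0.2515; exp(−0.2515) = 0.7776.
C = 1.378 × 0.7776 = 1.07 kg/m³.

1.07 kg/m³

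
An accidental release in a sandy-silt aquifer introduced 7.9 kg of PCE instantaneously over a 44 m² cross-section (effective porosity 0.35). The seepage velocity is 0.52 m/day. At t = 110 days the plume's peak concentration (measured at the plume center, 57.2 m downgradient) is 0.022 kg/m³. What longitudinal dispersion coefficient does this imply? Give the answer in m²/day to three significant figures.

0.393 m²/day

At the plume center C_max = M/(n_e·A·√(4πDt)), so D = M²/(4πt·(n_e·A·C_max)²).
n_e·A·C_max = 0.35 × 44 × 0.022 = 0.3388 kg/m.
D = 7.9²/(4π × 110 × 0.3388²) = 0.393 m²/day.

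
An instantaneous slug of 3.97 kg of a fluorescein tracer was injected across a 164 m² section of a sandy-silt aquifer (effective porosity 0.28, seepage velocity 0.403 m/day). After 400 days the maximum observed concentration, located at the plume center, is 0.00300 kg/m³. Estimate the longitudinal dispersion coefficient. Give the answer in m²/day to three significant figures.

At the plume center C_max = M/(n_e·A·√(4πDt)), so D = M²/(4πt·(n_e·A·C_max)²).
n_e·A·C_max = 0.28 × 164 × 0.00300 = 0.1378 kg/m.
D = 3.97²/(4π × 400 × 0.1378²) = 0.165 m²/day.

0.165 m²/day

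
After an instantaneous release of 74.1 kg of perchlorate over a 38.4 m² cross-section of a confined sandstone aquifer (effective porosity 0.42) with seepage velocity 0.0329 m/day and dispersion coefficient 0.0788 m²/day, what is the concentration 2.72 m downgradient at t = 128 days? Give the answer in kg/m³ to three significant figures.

0.386 kg/m³

For an instantaneous plane source, C(x,t) = M/(n_e·A·√(4πDt)) · exp(−(x−vt)²/(4Dt)), with n_e·A the pore (flow) area.
Plume center vt = 0.0329 × 128 = 4.2112 m, so the well at 2.72 m is 1.4912 m upgradient of the peak.
√(4πDt) = 11.26 m, giving peak height M/(n_e·A·√(4πDt)) = 74.1/(0.42 × 38.4 × 11.26) = 0.4080 kg/m³.
(x−vt)²/(4Dt) = (-1.4912)²/(4 × 0.0788 × 128) = 0.05512; exp(−0.05512) = 0.9464.
C = 0.4080 × 0.9464 = 0.386 kg/m³.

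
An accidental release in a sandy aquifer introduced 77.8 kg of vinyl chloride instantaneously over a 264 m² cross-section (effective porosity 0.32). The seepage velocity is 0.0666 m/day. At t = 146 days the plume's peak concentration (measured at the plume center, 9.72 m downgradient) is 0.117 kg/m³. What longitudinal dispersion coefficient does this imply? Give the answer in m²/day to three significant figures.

At the plume center C_max = M/(n_e·A·√(4πDt)), so D = M²/(4πt·(n_e·A·C_max)²).
n_e·A·C_max = 0.32 × 264 × 0.117 = 9.884 kg/m.
D = 77.8²/(4π × 146 × 9.884²) = 0.0338 m²/day.

0.0338 m²/day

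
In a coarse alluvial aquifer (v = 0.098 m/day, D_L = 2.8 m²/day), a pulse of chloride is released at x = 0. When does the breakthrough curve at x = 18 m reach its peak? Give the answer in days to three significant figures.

For the 1D instantaneous-source solution, setting ∂C/∂t = 0 at fixed x gives v²t² + 2Dt − x² = 0, so t = (√(D² + v²x²) − D)/v².
√(D² + v²x²) = √(2.8² + 0.098² × 18²) = 3.309; v² = 0.009604.
t = (3.309 − 2.8)/0.009604 = 53.0 days (vs. the pure-advection estimate x/v = 184 d).

53.0 days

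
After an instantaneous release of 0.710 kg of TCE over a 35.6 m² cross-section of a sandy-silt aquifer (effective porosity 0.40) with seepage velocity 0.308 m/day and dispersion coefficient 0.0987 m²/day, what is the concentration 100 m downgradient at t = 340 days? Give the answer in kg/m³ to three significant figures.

For an instantaneous plane source, C(x,t) = M/(n_e·A·√(4πDt)) · exp(−(x−vt)²/(4Dt)), with n_e·A the pore (flow) area.
Plume center vt = 0.308 × 340 = 104.72 m, so the well at 100 m is 4.72 m upgradient of the peak.
√(4πDt) = 20.54 m, giving peak height M/(n_e·A·√(4πDt)) = 0.710/(0.40 × 35.6 × 20.54) = 0.002427 kg/m³.
(x−vt)²/(4Dt) = (-4.72)²/(4 × 0.0987 × 340) = 0.1660; exp(−0.1660) = 0.8470.
C = 0.002427 × 0.8470 = 0.00206 kg/m³.

0.00206 kg/m³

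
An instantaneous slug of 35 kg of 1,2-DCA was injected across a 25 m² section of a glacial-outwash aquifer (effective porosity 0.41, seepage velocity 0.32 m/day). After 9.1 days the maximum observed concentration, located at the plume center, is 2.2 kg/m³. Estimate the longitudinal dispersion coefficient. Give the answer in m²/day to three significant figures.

0.0211 m²/day

At the plume center C_max = M/(n_e·A·√(4πDt)), so D = M²/(4πt·(n_e·A·C_max)²).
n_e·A·C_max = 0.41 × 25 × 2.2 = 22.55 kg/m.
D = 35²/(4π × 9.1 × 22.55²) = 0.0211 m²/day.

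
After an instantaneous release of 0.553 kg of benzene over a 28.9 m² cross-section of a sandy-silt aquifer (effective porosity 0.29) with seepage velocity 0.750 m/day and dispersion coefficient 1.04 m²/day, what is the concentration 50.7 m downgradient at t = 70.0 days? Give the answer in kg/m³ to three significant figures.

For an instantaneous plane source, C(x,t) = M/(n_e·A·√(4πDt)) · exp(−(x−vt)²/(4Dt)), with n_e·A the pore (flow) area.
Plume center vt = 0.750 × 70.0 = 52.5 m, so the well at 50.7 m is 1.8 m upgradient of the peak.
√(4πDt) = 30.25 m, giving peak height M/(n_e·A·√(4πDt)) = 0.553/(0.29 × 28.9 × 30.25) = 0.002181 kg/m³.
(x−vt)²/(4Dt) = (-1.8)²/(4 × 1.04 × 70.0) = 0.01113; exp(−0.01113) = 0.9889.
C = 0.002181 × 0.9889 = 0.00216 kg/m³.

0.00216 kg/m³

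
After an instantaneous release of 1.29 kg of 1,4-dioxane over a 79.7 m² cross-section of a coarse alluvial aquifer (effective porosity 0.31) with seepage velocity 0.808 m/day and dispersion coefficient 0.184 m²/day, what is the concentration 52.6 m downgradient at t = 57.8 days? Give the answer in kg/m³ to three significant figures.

0.00199 kg/m³

For an instantaneous plane source, C(x,t) = M/(n_e·A·√(4πDt)) · exp(−(x−vt)²/(4Dt)), with n_e·A the pore (flow) area.
Plume center vt = 0.808 × 57.8 = 46.7024 m, so the well at 52.6 m is 5.8976 m downgradient of the peak.
√(4πDt) = 11.56 m, giving peak height M/(n_e·A·√(4πDt)) = 1.29/(0.31 × 79.7 × 11.56) = 0.004517 kg/m³.
(x−vt)²/(4Dt) = (5.8976)²/(4 × 0.184 × 57.8) = 0.8176; exp(−0.8176) = 0.4415.
C = 0.004517 × 0.4415 = 0.00199 kg/m³.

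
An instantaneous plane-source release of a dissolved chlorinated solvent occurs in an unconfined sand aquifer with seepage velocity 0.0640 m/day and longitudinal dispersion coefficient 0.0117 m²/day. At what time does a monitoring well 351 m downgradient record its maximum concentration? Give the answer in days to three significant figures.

5480 days

For the 1D instantaneous-source solution, setting ∂C/∂t = 0 at fixed x gives v²t² + 2Dt − x² = 0, so t = (√(D² + v²x²) − D)/v².
√(D² + v²x²) = √(0.0117² + 0.0640² × 351²) = 22.46; v² = 0.004096.
t = (22.46 − 0.0117)/0.004096 = 5480 days (vs. the pure-advection estimate x/v = 5480 d).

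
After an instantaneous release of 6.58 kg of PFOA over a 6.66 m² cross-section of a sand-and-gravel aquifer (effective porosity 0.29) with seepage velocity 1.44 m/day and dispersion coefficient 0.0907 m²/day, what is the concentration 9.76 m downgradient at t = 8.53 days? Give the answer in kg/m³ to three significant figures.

For an instantaneous plane source, C(x,t) = M/(n_e·A·√(4πDt)) · exp(−(x−vt)²/(4Dt)), with n_e·A the pore (flow) area.
Plume center vt = 1.44 × 8.53 = 12.2832 m, so the well at 9.76 m is 2.5232 m upgradient of the peak.
√(4πDt) = 3.118 m, giving peak height M/(n_e·A·√(4πDt)) = 6.58/(0.29 × 6.66 × 3.118) = 1.093 kg/m³.
(x−vt)²/(4Dt) = (-2.5232)²/(4 × 0.0907 × 8.53) = 2.057; exp(−2.057) = 0.1278.
C = 1.093 × 0.1278 = 0.140 kg/m³.

0.140 kg/m³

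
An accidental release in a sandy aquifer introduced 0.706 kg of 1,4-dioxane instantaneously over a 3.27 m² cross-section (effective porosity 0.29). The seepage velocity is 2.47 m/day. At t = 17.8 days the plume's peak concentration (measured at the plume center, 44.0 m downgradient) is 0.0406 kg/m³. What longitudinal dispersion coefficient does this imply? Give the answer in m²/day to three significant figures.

1.50 m²/day

At the plume center C_max = M/(n_e·A·√(4πDt)), so D = M²/(4πt·(n_e·A·C_max)²).
n_e·A·C_max = 0.29 × 3.27 × 0.0406 = 0.03850 kg/m.
D = 0.706²/(4π × 17.8 × 0.03850²) = 1.50 m²/day.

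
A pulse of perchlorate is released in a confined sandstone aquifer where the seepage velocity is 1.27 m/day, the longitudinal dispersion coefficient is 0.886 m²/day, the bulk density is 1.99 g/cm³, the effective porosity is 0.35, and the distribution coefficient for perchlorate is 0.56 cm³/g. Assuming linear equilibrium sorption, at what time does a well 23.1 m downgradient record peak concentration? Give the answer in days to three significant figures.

Retardation factor R = 1 + ρ_b·K_d/n = 1 + 1.99 × 0.56/0.35 = 4.184.
Sorption retards both mechanisms: v_R = v/R = 0.3035 m/day, D_R = D/R = 0.2118 m²/day.
Peak time from v_R²t² + 2D_R t − x² = 0: t = (√(D_R² + v_R²x²) − D_R)/v_R².
√(D_R² + v_R²x²) = √(0.2118² + 0.3035² × 23.1²) = 7.014; v_R² = 0.09211.
t = (7.014 − 0.2118)/0.09211 = 73.8 days.

73.8 days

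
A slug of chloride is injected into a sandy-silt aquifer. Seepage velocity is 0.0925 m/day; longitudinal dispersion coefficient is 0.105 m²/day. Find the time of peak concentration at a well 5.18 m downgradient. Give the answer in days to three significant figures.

For the 1D instantaneous-source solution, setting ∂C/∂t = 0 at fixed x gives v²t² + 2Dt − x² = 0, so t = (√(D² + v²x²) − D)/v².
√(D² + v²x²) = √(0.105² + 0.0925² × 5.18²) = 0.4905; v² = 0.00855625.
t = (0.4905 − 0.105)/0.00855625 = 45.1 days (vs. the pure-advection estimate x/v = 56.0 d).

45.1 days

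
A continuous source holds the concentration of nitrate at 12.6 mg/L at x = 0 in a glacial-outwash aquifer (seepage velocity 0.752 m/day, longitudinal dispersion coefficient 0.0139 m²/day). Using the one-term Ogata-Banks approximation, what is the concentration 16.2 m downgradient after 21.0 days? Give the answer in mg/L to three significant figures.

3.74 mg/L

For a continuous step input, C/C₀ ≈ ½·erfc((x−vt)/(2√(Dt))).
vt = 0.752 × 21.0 = 15.792 m and 2√(Dt) = 2√(0.0139 × 21.0) = 1.081 m.
Argument (x−vt)/(2√(Dt)) = (16.2 − 15.792)/1.081 = 0.3774; ½·erfc(0.3774) = 0.2968.
C = 12.6 × 0.2968 = 3.74 mg/L.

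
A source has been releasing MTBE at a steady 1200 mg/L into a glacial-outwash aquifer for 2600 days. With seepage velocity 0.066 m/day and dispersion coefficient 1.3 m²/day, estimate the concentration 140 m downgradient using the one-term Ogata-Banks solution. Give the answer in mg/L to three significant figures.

For a continuous step input, C/C₀ ≈ ½·erfc((x−vt)/(2√(Dt))).
vt = 0.066 × 2600 = 171.6 m and 2√(Dt) = 2√(1.3 × 2600) = 116.3 m.
Argument (x−vt)/(2√(Dt)) = (140 − 171.6)/116.3 = -0.2717; ½·erfc(-0.2717) = 0.6496.
C = 1200 × 0.6496 = 780 mg/L.

780 mg/L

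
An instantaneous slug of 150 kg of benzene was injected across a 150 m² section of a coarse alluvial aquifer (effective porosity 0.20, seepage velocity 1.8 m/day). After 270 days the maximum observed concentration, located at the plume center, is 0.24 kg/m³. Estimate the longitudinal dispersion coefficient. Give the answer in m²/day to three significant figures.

0.128 m²/day

At the plume center C_max = M/(n_e·A·√(4πDt)), so D = M²/(4πt·(n_e·A·C_max)²).
n_e·A·C_max = 0.20 × 150 × 0.24 = 7.200 kg/m.
D = 150²/(4π × 270 × 7.200²) = 0.128 m²/day.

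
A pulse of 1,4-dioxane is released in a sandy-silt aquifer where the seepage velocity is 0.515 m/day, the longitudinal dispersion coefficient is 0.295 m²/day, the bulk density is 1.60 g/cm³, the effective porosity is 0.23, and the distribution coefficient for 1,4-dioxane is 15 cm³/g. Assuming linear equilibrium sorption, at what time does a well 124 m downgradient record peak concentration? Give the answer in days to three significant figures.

Retardation factor R = 1 + ρ_b·K_d/n = 1 + 1.60 × 15/0.23 = 105.3.
Sorption retards both mechanisms: v_R = v/R = 0.004891 m/day, D_R = D/R = 0.002802 m²/day.
Peak time from v_R²t² + 2D_R t − x² = 0: t = (√(D_R² + v_R²x²) − D_R)/v_R².
√(D_R² + v_R²x²) = √(0.002802² + 0.004891² × 124²) = 0.6065; v_R² = 2.392e-05.
t = (0.6065 − 0.002802)/2.392e-05 = 25200 days.

25200 days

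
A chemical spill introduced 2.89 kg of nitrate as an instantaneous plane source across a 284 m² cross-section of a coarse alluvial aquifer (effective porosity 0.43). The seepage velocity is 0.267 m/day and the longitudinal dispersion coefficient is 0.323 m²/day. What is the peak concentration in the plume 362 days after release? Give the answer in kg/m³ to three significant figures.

The peak of an instantaneous 1D plume sits at x = vt; there the Gaussian factor is 1 and C_max = M/(n_e·A·√(4πDt)), where n_e·A is the pore area the mass is dissolved in.
√(4πDt) = √(4π × 0.323 × 362) = 38.33 m, so C_max = 2.89/(0.43 × 284 × 38.33) = 0.000617 kg/m³.

0.000617 kg/m³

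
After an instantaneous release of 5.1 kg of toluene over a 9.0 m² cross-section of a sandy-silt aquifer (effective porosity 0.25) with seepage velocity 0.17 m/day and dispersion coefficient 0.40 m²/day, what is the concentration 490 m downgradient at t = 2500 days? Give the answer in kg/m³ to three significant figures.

For an instantaneous plane source, C(x,t) = M/(n_e·A·√(4πDt)) · exp(−(x−vt)²/(4Dt)), with n_e·A the pore (flow) area.
Plume center vt = 0.17 × 2500 = 425 m, so the well at 490 m is 65 m downgradient of the peak.
√(4πDt) = 112.1 m, giving peak height M/(n_e·A·√(4πDt)) = 5.1/(0.25 × 9.0 × 112.1) = 0.02022 kg/m³.
(x−vt)²/(4Dt) = (65)²/(4 × 0.40 × 2500) = 1.056; exp(−1.056) = 0.3478.
C = 0.02022 × 0.3478 = 0.00703 kg/m³.

0.00703 kg/m³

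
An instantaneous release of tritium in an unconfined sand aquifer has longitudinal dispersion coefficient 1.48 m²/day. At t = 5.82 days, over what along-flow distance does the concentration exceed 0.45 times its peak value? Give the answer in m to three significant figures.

10.5 m

The plume is Gaussian with σ = √(2Dt) = √(2 × 1.48 × 5.82) = 4.151 m.
C/C_peak = exp(−Δx²/(2σ²)) = 0.45 ⇒ Δx = σ·√(−2 ln 0.45) = 4.151 × 1.264 = 5.247 m.
Width = 2Δx = 10.5 m.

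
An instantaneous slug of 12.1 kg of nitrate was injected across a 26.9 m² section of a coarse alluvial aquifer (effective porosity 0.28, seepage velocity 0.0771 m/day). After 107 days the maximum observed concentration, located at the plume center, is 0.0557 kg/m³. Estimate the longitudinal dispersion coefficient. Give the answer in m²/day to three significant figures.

At the plume center C_max = M/(n_e·A·√(4πDt)), so D = M²/(4πt·(n_e·A·C_max)²).
n_e·A·C_max = 0.28 × 26.9 × 0.0557 = 0.4195 kg/m.
D = 12.1²/(4π × 107 × 0.4195²) = 0.619 m²/day.

0.619 m²/day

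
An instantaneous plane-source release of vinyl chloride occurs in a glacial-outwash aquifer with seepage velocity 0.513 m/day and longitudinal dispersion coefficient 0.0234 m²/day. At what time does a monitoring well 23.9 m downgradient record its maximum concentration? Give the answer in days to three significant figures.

For the 1D instantaneous-source solution, setting ∂C/∂t = 0 at fixed x gives v²t² + 2Dt − x² = 0, so t = (√(D² + v²x²) − D)/v².
√(D² + v²x²) = √(0.0234² + 0.513² × 23.9²) = 12.26; v² = 0.263169.
t = (12.26 − 0.0234)/0.263169 = 46.5 days (vs. the pure-advection estimate x/v = 46.6 d).

46.5 days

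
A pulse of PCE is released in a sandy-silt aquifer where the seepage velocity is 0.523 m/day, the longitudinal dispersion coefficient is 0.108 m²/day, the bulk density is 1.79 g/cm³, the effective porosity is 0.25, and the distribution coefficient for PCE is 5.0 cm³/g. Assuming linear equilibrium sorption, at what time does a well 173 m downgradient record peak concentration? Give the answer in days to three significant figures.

12200 days

Retardation factor R = 1 + ρ_b·K_d/n = 1 + 1.79 × 5.0/0.25 = 36.80.
Sorption retards both mechanisms: v_R = v/R = 0.01421 m/day, D_R = D/R = 0.002935 m²/day.
Peak time from v_R²t² + 2D_R t − x² = 0: t = (√(D_R² + v_R²x²) − D_R)/v_R².
√(D_R² + v_R²x²) = √(0.002935² + 0.01421² × 173²) = 2.458; v_R² = 0.0002019.
t = (2.458 − 0.002935)/0.0002019 = 12200 days.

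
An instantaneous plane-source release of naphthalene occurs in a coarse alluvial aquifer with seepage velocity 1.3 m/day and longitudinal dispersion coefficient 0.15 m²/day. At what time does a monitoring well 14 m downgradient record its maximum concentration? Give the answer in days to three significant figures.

10.7 days

For the 1D instantaneous-source solution, setting ∂C/∂t = 0 at fixed x gives v²t² + 2Dt − x² = 0, so t = (√(D² + v²x²) − D)/v².
√(D² + v²x²) = √(0.15² + 1.3² × 14²) = 18.20; v² = 1.69.
t = (18.20 − 0.15)/1.69 = 10.7 days (vs. the pure-advection estimate x/v = 10.8 d).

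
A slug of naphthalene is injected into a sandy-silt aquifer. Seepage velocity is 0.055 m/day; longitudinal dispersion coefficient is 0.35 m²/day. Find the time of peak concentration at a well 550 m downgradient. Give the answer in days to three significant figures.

9880 days

For the 1D instantaneous-source solution, setting ∂C/∂t = 0 at fixed x gives v²t² + 2Dt − x² = 0, so t = (√(D² + v²x²) − D)/v².
√(D² + v²x²) = √(0.35² + 0.055² × 550²) = 30.25; v² = 0.003025.
t = (30.25 − 0.35)/0.003025 = 9880 days (vs. the pure-advection estimate x/v = 10000 d).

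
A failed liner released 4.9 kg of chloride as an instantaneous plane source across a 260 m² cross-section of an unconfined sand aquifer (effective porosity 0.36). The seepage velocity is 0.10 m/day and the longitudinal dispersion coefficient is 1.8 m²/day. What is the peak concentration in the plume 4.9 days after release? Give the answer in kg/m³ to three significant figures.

0.00497 kg/m³

The peak of an instantaneous 1D plume sits at x = vt; there the Gaussian factor is 1 and C_max = M/(n_e·A·√(4πDt)), where n_e·A is the pore area the mass is dissolved in.
√(4πDt) = √(4π × 1.8 × 4.9) = 10.53 m, so C_max = 4.9/(0.36 × 260 × 10.53) = 0.00497 kg/m³.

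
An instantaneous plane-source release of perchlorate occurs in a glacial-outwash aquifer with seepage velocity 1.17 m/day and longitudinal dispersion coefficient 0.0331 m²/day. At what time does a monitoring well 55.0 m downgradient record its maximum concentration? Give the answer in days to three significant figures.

47.0 days

For the 1D instantaneous-source solution, setting ∂C/∂t = 0 at fixed x gives v²t² + 2Dt − x² = 0, so t = (√(D² + v²x²) − D)/v².
√(D² + v²x²) = √(0.0331² + 1.17² × 55.0²) = 64.35; v² = 1.3689.
t = (64.35 − 0.0331)/1.3689 = 47.0 days (vs. the pure-advection estimate x/v = 47.0 d).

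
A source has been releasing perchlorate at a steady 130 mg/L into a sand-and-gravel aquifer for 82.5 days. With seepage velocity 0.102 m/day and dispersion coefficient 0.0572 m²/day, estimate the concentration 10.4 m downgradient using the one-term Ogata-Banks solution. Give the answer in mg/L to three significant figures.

For a continuous step input, C/C₀ ≈ ½·erfc((x−vt)/(2√(Dt))).
vt = 0.102 × 82.5 = 8.415 m and 2√(Dt) = 2√(0.0572 × 82.5) = 4.345 m.
Argument (x−vt)/(2√(Dt)) = (10.4 − 8.415)/4.345 = 0.4568; ½·erfc(0.4568) = 0.2591.
C = 130 × 0.2591 = 33.7 mg/L.

33.7 mg/L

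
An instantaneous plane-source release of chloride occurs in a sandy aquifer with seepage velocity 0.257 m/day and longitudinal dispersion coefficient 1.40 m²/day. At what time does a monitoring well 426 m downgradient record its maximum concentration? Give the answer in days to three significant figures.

1640 days

For the 1D instantaneous-source solution, setting ∂C/∂t = 0 at fixed x gives v²t² + 2Dt − x² = 0, so t = (√(D² + v²x²) − D)/v².
√(D² + v²x²) = √(1.40² + 0.257² × 426²) = 109.5; v² = 0.066049.
t = (109.5 − 1.40)/0.066049 = 1640 days (vs. the pure-advection estimate x/v = 1660 d).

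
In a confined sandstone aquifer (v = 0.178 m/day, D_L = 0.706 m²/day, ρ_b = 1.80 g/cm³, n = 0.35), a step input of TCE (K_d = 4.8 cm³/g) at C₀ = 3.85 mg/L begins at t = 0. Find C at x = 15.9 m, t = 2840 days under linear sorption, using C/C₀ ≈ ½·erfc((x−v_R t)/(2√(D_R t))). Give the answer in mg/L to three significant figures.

Retardation factor R = 1 + ρ_b·K_d/n = 1 + 1.80 × 4.8/0.35 = 25.69.
Sorption retards both mechanisms: v_R = v/R = 0.006929 m/day, D_R = D/R = 0.02748 m²/day.
v_R·t = 0.006929 × 2840 = 19.67836 m; 2√(D_R t) = 17.67 m; argument = (15.9 − 19.67836)/17.67 = -0.2138.
C = C₀ × ½·erfc(-0.2138) = 3.85 × 0.6188 = 2.38 mg/L.

2.38 mg/L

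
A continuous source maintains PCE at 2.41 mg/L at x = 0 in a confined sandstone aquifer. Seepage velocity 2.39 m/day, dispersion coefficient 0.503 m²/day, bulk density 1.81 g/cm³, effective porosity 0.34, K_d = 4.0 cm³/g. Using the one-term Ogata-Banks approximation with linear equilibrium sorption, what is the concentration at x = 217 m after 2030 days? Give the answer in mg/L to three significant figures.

Retardation factor R = 1 + ρ_b·K_d/n = 1 + 1.81 × 4.0/0.34 = 22.29.
Sorption retards both mechanisms: v_R = v/R = 0.1072 m/day, D_R = D/R = 0.02257 m²/day.
v_R·t = 0.1072 × 2030 = 217.616 m; 2√(D_R t) = 13.54 m; argument = (217 − 217.616)/13.54 = -0.04549.
C = C₀ × ½·erfc(-0.04549) = 2.41 × 0.5256 = 1.27 mg/L.

1.27 mg/L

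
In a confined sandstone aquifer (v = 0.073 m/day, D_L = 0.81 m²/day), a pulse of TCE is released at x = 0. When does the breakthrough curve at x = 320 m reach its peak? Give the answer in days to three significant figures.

For the 1D instantaneous-source solution, setting ∂C/∂t = 0 at fixed x gives v²t² + 2Dt − x² = 0, so t = (√(D² + v²x²) − D)/v².
√(D² + v²x²) = √(0.81² + 0.073² × 320²) = 23.37; v² = 0.005329.
t = (23.37 − 0.81)/0.005329 = 4230 days (vs. the pure-advection estimate x/v = 4380 d).

4230 days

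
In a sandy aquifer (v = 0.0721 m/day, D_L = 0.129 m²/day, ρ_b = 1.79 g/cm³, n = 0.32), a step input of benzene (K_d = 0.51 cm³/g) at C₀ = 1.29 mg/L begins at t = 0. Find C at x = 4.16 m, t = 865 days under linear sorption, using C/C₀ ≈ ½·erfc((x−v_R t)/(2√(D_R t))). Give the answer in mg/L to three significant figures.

1.22 mg/L

Retardation factor R = 1 + ρ_b·K_d/n = 1 + 1.79 × 0.51/0.32 = 3.853.
Sorption retards both mechanisms: v_R = v/R = 0.01871 m/day, D_R = D/R = 0.03348 m²/day.
v_R·t = 0.01871 × 865 = 16.18415 m; 2√(D_R t) = 10.76 m; argument = (4.16 − 16.18415)/10.76 = -1.117.
C = C₀ × ½·erfc(-1.117) = 1.29 × 0.9429 = 1.22 mg/L.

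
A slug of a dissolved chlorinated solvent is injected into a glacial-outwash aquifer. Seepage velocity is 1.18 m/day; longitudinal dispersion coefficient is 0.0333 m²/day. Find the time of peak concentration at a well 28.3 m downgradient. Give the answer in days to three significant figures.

For the 1D instantaneous-source solution, setting ∂C/∂t = 0 at fixed x gives v²t² + 2Dt − x² = 0, so t = (√(D² + v²x²) − D)/v².
√(D² + v²x²) = √(0.0333² + 1.18² × 28.3²) = 33.39; v² = 1.3924.
t = (33.39 − 0.0333)/1.3924 = 24.0 days (vs. the pure-advection estimate x/v = 24.0 d).

24.0 days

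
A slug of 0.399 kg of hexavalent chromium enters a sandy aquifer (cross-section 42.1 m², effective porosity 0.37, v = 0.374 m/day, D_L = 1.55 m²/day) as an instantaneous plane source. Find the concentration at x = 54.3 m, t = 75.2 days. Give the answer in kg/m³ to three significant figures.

For an instantaneous plane source, C(x,t) = M/(n_e·A·√(4πDt)) · exp(−(x−vt)²/(4Dt)), with n_e·A the pore (flow) area.
Plume center vt = 0.374 × 75.2 = 28.1248 m, so the well at 54.3 m is 26.1752 m downgradient of the peak.
√(4πDt) = 38.27 m, giving peak height M/(n_e·A·√(4πDt)) = 0.399/(0.37 × 42.1 × 38.27) = 0.0006693 kg/m³.
(x−vt)²/(4Dt) = (26.1752)²/(4 × 1.55 × 75.2) = 1.470; exp(−1.470) = 0.2299.
C = 0.0006693 × 0.2299 = 0.000154 kg/m³.

0.000154 kg/m³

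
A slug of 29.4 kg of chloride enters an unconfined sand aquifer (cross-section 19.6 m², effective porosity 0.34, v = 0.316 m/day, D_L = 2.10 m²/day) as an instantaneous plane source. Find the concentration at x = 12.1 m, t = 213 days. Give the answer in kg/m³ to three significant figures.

0.0107 kg/m³

For an instantaneous plane source, C(x,t) = M/(n_e·A·√(4πDt)) · exp(−(x−vt)²/(4Dt)), with n_e·A the pore (flow) area.
Plume center vt = 0.316 × 213 = 67.308 m, so the well at 12.1 m is 55.208 m upgradient of the peak.
√(4πDt) = 74.97 m, giving peak height M/(n_e·A·√(4πDt)) = 29.4/(0.34 × 19.6 × 74.97) = 0.05885 kg/m³.
(x−vt)²/(4Dt) = (-55.208)²/(4 × 2.10 × 213) = 1.704; exp(−1.704) = 0.1820.
C = 0.05885 × 0.1820 = 0.0107 kg/m³.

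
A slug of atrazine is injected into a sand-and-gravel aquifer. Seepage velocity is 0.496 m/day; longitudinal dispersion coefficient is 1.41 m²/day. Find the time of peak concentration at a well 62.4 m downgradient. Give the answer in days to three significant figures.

For the 1D instantaneous-source solution, setting ∂C/∂t = 0 at fixed x gives v²t² + 2Dt − x² = 0, so t = (√(D² + v²x²) − D)/v².
√(D² + v²x²) = √(1.41² + 0.496² × 62.4²) = 30.98; v² = 0.246016.
t = (30.98 − 1.41)/0.246016 = 120 days (vs. the pure-advection estimate x/v = 126 d).

120 days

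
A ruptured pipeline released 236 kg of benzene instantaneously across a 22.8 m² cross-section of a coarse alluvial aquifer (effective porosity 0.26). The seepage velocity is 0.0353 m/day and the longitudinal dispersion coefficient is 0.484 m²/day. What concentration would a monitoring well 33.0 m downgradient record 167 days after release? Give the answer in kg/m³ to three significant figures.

For an instantaneous plane source, C(x,t) = M/(n_e·A·√(4πDt)) · exp(−(x−vt)²/(4Dt)), with n_e·A the pore (flow) area.
Plume center vt = 0.0353 × 167 = 5.8951 m, so the well at 33.0 m is 27.1049 m downgradient of the peak.
√(4πDt) = 31.87 m, giving peak height M/(n_e·A·√(4πDt)) = 236/(0.26 × 22.8 × 31.87) = 1.249 kg/m³.
(x−vt)²/(4Dt) = (27.1049)²/(4 × 0.484 × 167) = 2.272; exp(−2.272) = 0.1031.
C = 1.249 × 0.1031 = 0.129 kg/m³.

0.129 kg/m³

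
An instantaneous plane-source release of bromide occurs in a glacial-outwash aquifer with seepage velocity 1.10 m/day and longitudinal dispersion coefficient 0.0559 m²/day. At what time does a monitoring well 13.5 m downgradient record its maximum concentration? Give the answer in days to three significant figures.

For the 1D instantaneous-source solution, setting ∂C/∂t = 0 at fixed x gives v²t² + 2Dt − x² = 0, so t = (√(D² + v²x²) − D)/v².
√(D² + v²x²) = √(0.0559² + 1.10² × 13.5²) = 14.85; v² = 1.21.
t = (14.85 − 0.0559)/1.21 = 12.2 days (vs. the pure-advection estimate x/v = 12.3 d).

12.2 days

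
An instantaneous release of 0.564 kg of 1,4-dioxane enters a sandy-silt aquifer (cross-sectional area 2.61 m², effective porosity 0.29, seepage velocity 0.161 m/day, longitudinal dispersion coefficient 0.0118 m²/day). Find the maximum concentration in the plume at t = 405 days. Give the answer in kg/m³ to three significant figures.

0.0962 kg/m³

The peak of an instantaneous 1D plume sits at x = vt; there the Gaussian factor is 1 and C_max = M/(n_e·A·√(4πDt)), where n_e·A is the pore area the mass is dissolved in.
√(4πDt) = √(4π × 0.0118 × 405) = 7.749 m, so C_max = 0.564/(0.29 × 2.61 × 7.749) = 0.0962 kg/m³.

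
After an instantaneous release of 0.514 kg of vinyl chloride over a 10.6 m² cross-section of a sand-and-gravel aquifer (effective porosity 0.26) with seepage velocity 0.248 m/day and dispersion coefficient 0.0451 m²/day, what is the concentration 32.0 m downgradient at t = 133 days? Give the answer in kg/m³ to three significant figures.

For an instantaneous plane source, C(x,t) = M/(n_e·A·√(4πDt)) · exp(−(x−vt)²/(4Dt)), with n_e·A the pore (flow) area.
Plume center vt = 0.248 × 133 = 32.984 m, so the well at 32.0 m is 0.984 m upgradient of the peak.
√(4πDt) = 8.682 m, giving peak height M/(n_e·A·√(4πDt)) = 0.514/(0.26 × 10.6 × 8.682) = 0.02148 kg/m³.
(x−vt)²/(4Dt) = (-0.984)²/(4 × 0.0451 × 133) = 0.04036; exp(−0.04036) = 0.9604.
C = 0.02148 × 0.9604 = 0.0206 kg/m³.

0.0206 kg/m³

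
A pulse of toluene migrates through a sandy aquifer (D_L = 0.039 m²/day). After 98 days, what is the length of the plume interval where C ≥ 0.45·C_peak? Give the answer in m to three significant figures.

The plume is Gaussian with σ = √(2Dt) = √(2 × 0.039 × 98) = 2.765 m.
C/C_peak = exp(−Δx²/(2σ²)) = 0.45 ⇒ Δx = σ·√(−2 ln 0.45) = 2.765 × 1.264 = 3.495 m.
Width = 2Δx = 6.99 m.

6.99 m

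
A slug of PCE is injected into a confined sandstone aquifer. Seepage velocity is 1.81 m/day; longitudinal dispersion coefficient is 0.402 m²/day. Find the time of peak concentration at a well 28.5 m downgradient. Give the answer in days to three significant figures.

For the 1D instantaneous-source solution, setting ∂C/∂t = 0 at fixed x gives v²t² + 2Dt − x² = 0, so t = (√(D² + v²x²) − D)/v².
√(D² + v²x²) = √(0.402² + 1.81² × 28.5²) = 51.59; v² = 3.2761.
t = (51.59 − 0.402)/3.2761 = 15.6 days (vs. the pure-advection estimate x/v = 15.7 d).

15.6 days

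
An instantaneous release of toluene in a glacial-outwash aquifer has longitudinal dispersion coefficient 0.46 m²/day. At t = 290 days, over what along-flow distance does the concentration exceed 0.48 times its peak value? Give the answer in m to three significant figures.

39.6 m

The plume is Gaussian with σ = √(2Dt) = √(2 × 0.46 × 290) = 16.33 m.
C/C_peak = exp(−Δx²/(2σ²)) = 0.48 ⇒ Δx = σ·√(−2 ln 0.48) = 16.33 × 1.212 = 19.79 m.
Width = 2Δx = 39.6 m.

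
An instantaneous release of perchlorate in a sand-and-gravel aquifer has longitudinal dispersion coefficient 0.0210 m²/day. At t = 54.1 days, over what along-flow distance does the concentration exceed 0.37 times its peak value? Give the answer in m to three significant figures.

4.25 m

The plume is Gaussian with σ = √(2Dt) = √(2 × 0.0210 × 54.1) = 1.507 m.
C/C_peak = exp(−Δx²/(2σ²)) = 0.37 ⇒ Δx = σ·√(−2 ln 0.37) = 1.507 × 1.410 = 2.125 m.
Width = 2Δx = 4.25 m.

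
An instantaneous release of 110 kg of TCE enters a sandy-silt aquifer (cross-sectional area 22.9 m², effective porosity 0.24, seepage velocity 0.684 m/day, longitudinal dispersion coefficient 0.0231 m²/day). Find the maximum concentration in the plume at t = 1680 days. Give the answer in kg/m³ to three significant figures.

0.906 kg/m³

The peak of an instantaneous 1D plume sits at x = vt; there the Gaussian factor is 1 and C_max = M/(n_e·A·√(4πDt)), where n_e·A is the pore area the mass is dissolved in.
√(4πDt) = √(4π × 0.0231 × 1680) = 22.08 m, so C_max = 110/(0.24 × 22.9 × 22.08) = 0.906 kg/m³.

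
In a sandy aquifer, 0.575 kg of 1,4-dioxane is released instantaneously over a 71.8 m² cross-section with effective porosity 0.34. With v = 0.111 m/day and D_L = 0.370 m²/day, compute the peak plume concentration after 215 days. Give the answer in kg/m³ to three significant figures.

0.000745 kg/m³

The peak of an instantaneous 1D plume sits at x = vt; there the Gaussian factor is 1 and C_max = M/(n_e·A·√(4πDt)), where n_e·A is the pore area the mass is dissolved in.
√(4πDt) = √(4π × 0.370 × 215) = 31.62 m, so C_max = 0.575/(0.34 × 71.8 × 31.62) = 0.000745 kg/m³.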